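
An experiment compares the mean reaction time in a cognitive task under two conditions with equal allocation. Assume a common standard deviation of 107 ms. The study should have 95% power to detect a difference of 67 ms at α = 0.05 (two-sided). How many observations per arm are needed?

67 per group

For two equal groups, n per group = 2·((z_{α/2} + z_β)·σ/δ)².
z_{α/2} = 1.960; z_β = 1.645 (power 95%).
n = 2 × (3.605 × 107 / 67)² = 2 × 33.15 = 66.30
Round up: n = 67 per group.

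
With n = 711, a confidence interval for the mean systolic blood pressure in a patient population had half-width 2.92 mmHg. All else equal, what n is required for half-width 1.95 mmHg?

1595

Margin of error scales as 1/√n, so n₂ = n₁·(E₁/E₂)².
n₂ = 711 × (2.92/1.95)² = 711 × 2.242 = 1594.06
Round up: n₂ = 1595.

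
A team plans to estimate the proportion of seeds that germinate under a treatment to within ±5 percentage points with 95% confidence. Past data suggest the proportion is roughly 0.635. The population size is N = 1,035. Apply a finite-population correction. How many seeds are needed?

n = 266

For a proportion with margin E = 0.05 at 95% confidence, z = 1.960.
n = p̂(1−p̂)(z/E)² = 0.635 × 0.365 × (1.960/0.05)² = 356.15 — call this n₀.
Finite-population correction with N = 1,035: n = n₀ / (1 + (n₀−1)/N) = 356.15 / 1.343 = 265.19
Round up: n = 266.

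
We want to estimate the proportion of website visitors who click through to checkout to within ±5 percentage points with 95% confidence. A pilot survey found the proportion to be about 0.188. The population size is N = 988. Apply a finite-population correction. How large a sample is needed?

For a proportion with margin E = 0.05 at 95% confidence, z = 1.960.
n = p̂(1−p̂)(z/E)² = 0.188 × 0.812 × (1.960/0.05)² = 234.58 — call this n₀.
Finite-population correction with N = 988: n = n₀ / (1 + (n₀−1)/N) = 234.58 / 1.236 = 189.79
Round up: n = 190.

190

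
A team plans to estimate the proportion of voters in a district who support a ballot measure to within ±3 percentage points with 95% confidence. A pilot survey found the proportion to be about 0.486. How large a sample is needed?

For a proportion with margin E = 0.03 at 95% confidence, z = 1.960.
n = p̂(1−p̂)(z/E)² = 0.486 × 0.514 × (1.960/0.03)² = 1066.27
Round up: n = 1067.

1067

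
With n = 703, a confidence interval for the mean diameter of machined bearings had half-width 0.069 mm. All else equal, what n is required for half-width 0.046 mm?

1582

Margin of error scales as 1/√n, so n₂ = n₁·(E₁/E₂)².
n₂ = 703 × (0.069/0.046)² = 703 × 2.25 = 1581.75
Round up: n₂ = 1582.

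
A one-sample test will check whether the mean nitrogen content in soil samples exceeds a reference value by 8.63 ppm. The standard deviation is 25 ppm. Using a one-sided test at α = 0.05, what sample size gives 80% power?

For a one-sample z-test, n = ((z_α + z_β)·σ/δ)².
z_α = 1.645 (one-sided α = 0.05); z_β = 0.842 (power 80% → β = 0.2).
n = (2.487 × 25 / 8.63)² = 51.91
Round up: n = 52.

52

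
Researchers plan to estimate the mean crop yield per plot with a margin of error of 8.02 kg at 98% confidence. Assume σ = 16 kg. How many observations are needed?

For a mean, the margin of error is E = z·σ/√n, so n = (zσ/E)².
At 98% confidence, z = 2.326.
n = (2.326 × 16 / 8.02)² = 21.53
Round up: n = 22.

n = 22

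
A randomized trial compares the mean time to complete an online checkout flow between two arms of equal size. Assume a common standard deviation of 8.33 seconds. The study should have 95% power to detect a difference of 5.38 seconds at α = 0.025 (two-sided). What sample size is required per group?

73 per group

For two equal groups, n per group = 2·((z_{α/2} + z_β)·σ/δ)².
z_{α/2} = 2.241; z_β = 1.645 (power 95%).
n = 2 × (3.886 × 8.33 / 5.38)² = 2 × 36.20 = 72.40
Round up: n = 73 per group.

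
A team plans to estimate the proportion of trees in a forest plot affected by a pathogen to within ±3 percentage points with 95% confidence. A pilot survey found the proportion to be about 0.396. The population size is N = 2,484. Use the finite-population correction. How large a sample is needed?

724

For a proportion with margin E = 0.03 at 95% confidence, z = 1.960.
n = p̂(1−p̂)(z/E)² = 0.396 × 0.604 × (1.960/0.03)² = 1020.94 — call this n₀.
Finite-population correction with N = 2,484: n = n₀ / (1 + (n₀−1)/N) = 1020.94 / 1.411 = 723.56
Round up: n = 724.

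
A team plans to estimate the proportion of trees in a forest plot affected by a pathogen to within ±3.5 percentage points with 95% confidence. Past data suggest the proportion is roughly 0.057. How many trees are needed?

For a proportion with margin E = 0.035 at 95% confidence, z = 1.960.
n = p̂(1−p̂)(z/E)² = 0.057 × 0.943 × (1.960/0.035)² = 168.56
Round up: n = 169.

169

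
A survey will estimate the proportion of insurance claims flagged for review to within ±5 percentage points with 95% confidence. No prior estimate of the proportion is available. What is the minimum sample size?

n = 385

For a proportion with margin E = 0.05 at 95% confidence, z = 1.960.
With no prior estimate, use p = 0.5, which maximizes p(1−p) at 0.25.
n = 0.25 × (z/E)² = 0.25 × (1.960/0.05)² = 384.16
Round up: n = 385.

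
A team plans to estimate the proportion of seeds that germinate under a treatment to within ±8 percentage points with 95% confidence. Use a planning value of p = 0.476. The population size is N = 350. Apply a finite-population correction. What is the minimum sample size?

For a proportion with margin E = 0.08 at 95% confidence, z = 1.960.
n = p̂(1−p̂)(z/E)² = 0.476 × 0.524 × (1.960/0.08)² = 149.72 — call this n₀.
Finite-population correction with N = 350: n = n₀ / (1 + (n₀−1)/N) = 149.72 / 1.425 = 105.07
Round up: n = 106.

106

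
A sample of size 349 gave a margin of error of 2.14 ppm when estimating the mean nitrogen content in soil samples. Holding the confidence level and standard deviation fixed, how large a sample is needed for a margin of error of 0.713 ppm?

n = 3144

Margin of error scales as 1/√n, so n₂ = n₁·(E₁/E₂)².
n₂ = 349 × (2.14/0.713)² = 349 × 9.008 = 3143.79
Round up: n₂ = 3144.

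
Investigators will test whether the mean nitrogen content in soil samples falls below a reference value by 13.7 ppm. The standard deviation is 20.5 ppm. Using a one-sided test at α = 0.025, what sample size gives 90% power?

For a one-sample z-test, n = ((z_α + z_β)·σ/δ)².
z_α = 1.960 (one-sided α = 0.025); z_β = 1.282 (power 90% → β = 0.1).
n = (3.242 × 20.5 / 13.7)² = 23.53
Round up: n = 24.

24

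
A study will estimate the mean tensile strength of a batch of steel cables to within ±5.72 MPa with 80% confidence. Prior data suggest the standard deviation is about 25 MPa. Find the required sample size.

For a mean, the margin of error is E = z·σ/√n, so n = (zσ/E)².
At 80% confidence, z = 1.282.
n = (1.282 × 25 / 5.72)² = 31.40
Round up: n = 32.

32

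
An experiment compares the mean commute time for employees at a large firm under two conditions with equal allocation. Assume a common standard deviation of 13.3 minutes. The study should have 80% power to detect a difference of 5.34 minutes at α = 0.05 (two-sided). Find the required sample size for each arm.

98 per group

For two equal groups, n per group = 2·((z_{α/2} + z_β)·σ/δ)².
z_{α/2} = 1.960; z_β = 0.842 (power 80%).
n = 2 × (2.802 × 13.3 / 5.34)² = 2 × 48.70 = 97.40
Round up: n = 98 per group.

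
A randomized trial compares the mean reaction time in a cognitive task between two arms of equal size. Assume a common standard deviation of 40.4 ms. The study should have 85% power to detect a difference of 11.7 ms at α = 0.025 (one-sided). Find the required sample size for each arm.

For two equal groups, n per group = 2·((z_α + z_β)·σ/δ)².
z_α = 1.960; z_β = 1.036 (power 85%).
n = 2 × (2.996 × 40.4 / 11.7)² = 2 × 107.02 = 214.04
Round up: n = 215 per group.

215 per group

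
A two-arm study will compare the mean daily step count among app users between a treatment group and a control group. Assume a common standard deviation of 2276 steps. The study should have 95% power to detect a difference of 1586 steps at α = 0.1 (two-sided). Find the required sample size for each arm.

45 per group

For two equal groups, n per group = 2·((z_{α/2} + z_β)·σ/δ)².
z_{α/2} = 1.645; z_β = 1.645 (power 95%).
n = 2 × (3.290 × 2276 / 1586)² = 2 × 22.29 = 44.58
Round up: n = 45 per group.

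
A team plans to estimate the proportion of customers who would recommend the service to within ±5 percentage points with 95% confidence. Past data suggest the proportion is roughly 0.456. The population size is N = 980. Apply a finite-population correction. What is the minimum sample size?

For a proportion with margin E = 0.05 at 95% confidence, z = 1.960.
n = p̂(1−p̂)(z/E)² = 0.456 × 0.544 × (1.960/0.05)² = 381.19 — call this n₀.
Finite-population correction with N = 980: n = n₀ / (1 + (n₀−1)/N) = 381.19 / 1.388 = 274.63
Round up: n = 275.

n = 275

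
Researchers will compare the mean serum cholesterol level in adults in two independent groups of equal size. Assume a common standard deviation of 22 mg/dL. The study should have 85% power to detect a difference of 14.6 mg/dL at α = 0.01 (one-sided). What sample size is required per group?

52 per group

For two equal groups, n per group = 2·((z_α + z_β)·σ/δ)².
z_α = 2.326; z_β = 1.036 (power 85%).
n = 2 × (3.362 × 22 / 14.6)² = 2 × 25.66 = 51.32
Round up: n = 52 per group.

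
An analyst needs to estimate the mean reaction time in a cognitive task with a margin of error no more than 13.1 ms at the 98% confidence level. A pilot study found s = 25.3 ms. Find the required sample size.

For a mean, the margin of error is E = z·σ/√n, so n = (zσ/E)².
At 98% confidence, z = 2.326.
n = (2.326 × 25.3 / 13.1)² = 20.18
Round up: n = 21.

n = 21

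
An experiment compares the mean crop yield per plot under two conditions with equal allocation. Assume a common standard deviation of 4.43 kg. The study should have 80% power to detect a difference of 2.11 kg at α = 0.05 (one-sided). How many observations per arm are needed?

55 per group

For two equal groups, n per group = 2·((z_α + z_β)·σ/δ)².
z_α = 1.645; z_β = 0.842 (power 80%).
n = 2 × (2.487 × 4.43 / 2.11)² = 2 × 27.26 = 54.52
Round up: n = 55 per group.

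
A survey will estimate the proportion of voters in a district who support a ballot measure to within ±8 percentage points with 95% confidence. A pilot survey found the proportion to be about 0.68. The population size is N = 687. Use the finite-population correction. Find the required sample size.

For a proportion with margin E = 0.08 at 95% confidence, z = 1.960.
n = p̂(1−p̂)(z/E)² = 0.68 × 0.32 × (1.960/0.08)² = 130.61 — call this n₀.
Finite-population correction with N = 687: n = n₀ / (1 + (n₀−1)/N) = 130.61 / 1.189 = 109.85
Round up: n = 110.

110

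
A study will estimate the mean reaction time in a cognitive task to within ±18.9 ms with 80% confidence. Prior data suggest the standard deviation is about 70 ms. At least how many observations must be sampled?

23

For a mean, the margin of error is E = z·σ/√n, so n = (zσ/E)².
At 80% confidence, z = 1.282.
n = (1.282 × 70 / 18.9)² = 22.54
Round up: n = 23.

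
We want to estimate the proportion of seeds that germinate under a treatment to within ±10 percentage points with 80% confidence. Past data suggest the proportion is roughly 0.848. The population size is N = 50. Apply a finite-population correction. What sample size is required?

For a proportion with margin E = 0.1 at 80% confidence, z = 1.282.
n = p̂(1−p̂)(z/E)² = 0.848 × 0.152 × (1.282/0.1)² = 21.18 — call this n₀.
Finite-population correction with N = 50: n = n₀ / (1 + (n₀−1)/N) = 21.18 / 1.404 = 15.09
Round up: n = 16.

n = 16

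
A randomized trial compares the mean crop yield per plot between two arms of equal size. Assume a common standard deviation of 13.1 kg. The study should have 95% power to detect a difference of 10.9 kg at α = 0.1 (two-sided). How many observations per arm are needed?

For two equal groups, n per group = 2·((z_{α/2} + z_β)·σ/δ)².
z_{α/2} = 1.645; z_β = 1.645 (power 95%).
n = 2 × (3.290 × 13.1 / 10.9)² = 2 × 15.63 = 31.26
Round up: n = 32 per group.

32 per group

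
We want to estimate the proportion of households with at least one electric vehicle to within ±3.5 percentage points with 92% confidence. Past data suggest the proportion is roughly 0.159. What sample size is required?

n = 335

For a proportion with margin E = 0.035 at 92% confidence, z = 1.751.
n = p̂(1−p̂)(z/E)² = 0.159 × 0.841 × (1.751/0.035)² = 334.68
Round up: n = 335.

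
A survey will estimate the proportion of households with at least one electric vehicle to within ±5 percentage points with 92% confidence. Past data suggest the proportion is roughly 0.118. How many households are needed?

For a proportion with margin E = 0.05 at 92% confidence, z = 1.751.
n = p̂(1−p̂)(z/E)² = 0.118 × 0.882 × (1.751/0.05)² = 127.64
Round up: n = 128.

128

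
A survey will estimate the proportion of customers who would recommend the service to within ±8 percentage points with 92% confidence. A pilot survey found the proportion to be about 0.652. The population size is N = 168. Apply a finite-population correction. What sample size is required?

67

For a proportion with margin E = 0.08 at 92% confidence, z = 1.751.
n = p̂(1−p̂)(z/E)² = 0.652 × 0.348 × (1.751/0.08)² = 108.70 — call this n₀.
Finite-population correction with N = 168: n = n₀ / (1 + (n₀−1)/N) = 108.70 / 1.641 = 66.24
Round up: n = 67.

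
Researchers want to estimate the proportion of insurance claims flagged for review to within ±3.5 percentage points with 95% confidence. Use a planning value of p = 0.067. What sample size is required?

197

For a proportion with margin E = 0.035 at 95% confidence, z = 1.960.
n = p̂(1−p̂)(z/E)² = 0.067 × 0.933 × (1.960/0.035)² = 196.03
Round up: n = 197.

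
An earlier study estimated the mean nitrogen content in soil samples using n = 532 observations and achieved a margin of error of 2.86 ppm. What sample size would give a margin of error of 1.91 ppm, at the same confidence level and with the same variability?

n = 1193

Margin of error scales as 1/√n, so n₂ = n₁·(E₁/E₂)².
n₂ = 532 × (2.86/1.91)² = 532 × 2.242 = 1192.74
Round up: n₂ = 1193.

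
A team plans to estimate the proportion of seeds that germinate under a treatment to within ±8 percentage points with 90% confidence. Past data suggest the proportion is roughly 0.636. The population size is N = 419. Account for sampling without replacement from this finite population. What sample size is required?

80

For a proportion with margin E = 0.08 at 90% confidence, z = 1.645.
n = p̂(1−p̂)(z/E)² = 0.636 × 0.364 × (1.645/0.08)² = 97.88 — call this n₀.
Finite-population correction with N = 419: n = n₀ / (1 + (n₀−1)/N) = 97.88 / 1.231 = 79.51
Round up: n = 80.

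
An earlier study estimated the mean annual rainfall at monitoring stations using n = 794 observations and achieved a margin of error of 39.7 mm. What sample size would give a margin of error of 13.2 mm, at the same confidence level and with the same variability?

7183

Margin of error scales as 1/√n, so n₂ = n₁·(E₁/E₂)².
n₂ = 794 × (39.7/13.2)² = 794 × 9.046 = 7182.52
Round up: n₂ = 7183.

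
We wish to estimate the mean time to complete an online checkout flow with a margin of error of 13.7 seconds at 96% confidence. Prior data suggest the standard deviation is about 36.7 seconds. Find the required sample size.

31

For a mean, the margin of error is E = z·σ/√n, so n = (zσ/E)².
At 96% confidence, z = 2.054.
n = (2.054 × 36.7 / 13.7)² = 30.28
Round up: n = 31.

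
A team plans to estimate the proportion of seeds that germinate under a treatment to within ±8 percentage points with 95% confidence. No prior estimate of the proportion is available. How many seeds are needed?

151

For a proportion with margin E = 0.08 at 95% confidence, z = 1.960.
With no prior estimate, use p = 0.5, which maximizes p(1−p) at 0.25.
n = 0.25 × (z/E)² = 0.25 × (1.960/0.08)² = 150.06
Round up: n = 151.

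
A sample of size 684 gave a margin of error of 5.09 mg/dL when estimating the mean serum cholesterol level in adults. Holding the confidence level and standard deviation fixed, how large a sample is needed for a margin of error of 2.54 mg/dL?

n = 2747

Margin of error scales as 1/√n, so n₂ = n₁·(E₁/E₂)².
n₂ = 684 × (5.09/2.54)² = 684 × 4.016 = 2746.94
Round up: n₂ = 2747.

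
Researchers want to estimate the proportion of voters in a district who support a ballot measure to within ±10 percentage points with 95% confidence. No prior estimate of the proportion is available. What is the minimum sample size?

For a proportion with margin E = 0.1 at 95% confidence, z = 1.960.
With no prior estimate, use p = 0.5, which maximizes p(1−p) at 0.25.
n = 0.25 × (z/E)² = 0.25 × (1.960/0.1)² = 96.04
Round up: n = 97.

97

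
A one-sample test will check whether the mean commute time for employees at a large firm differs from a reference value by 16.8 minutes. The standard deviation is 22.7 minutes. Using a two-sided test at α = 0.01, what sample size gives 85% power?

24

For a one-sample z-test, n = ((z_{α/2} + z_β)·σ/δ)².
z_{α/2} = 2.576 (two-sided α = 0.01); z_β = 1.036 (power 85% → β = 0.15).
n = (3.612 × 22.7 / 16.8)² = 23.82
Round up: n = 24.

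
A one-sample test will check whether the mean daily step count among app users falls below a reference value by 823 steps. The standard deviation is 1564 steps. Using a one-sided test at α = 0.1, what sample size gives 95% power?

For a one-sample z-test, n = ((z_α + z_β)·σ/δ)².
z_α = 1.282 (one-sided α = 0.1); z_β = 1.645 (power 95% → β = 0.05).
n = (2.927 × 1564 / 823)² = 30.94
Round up: n = 31.

31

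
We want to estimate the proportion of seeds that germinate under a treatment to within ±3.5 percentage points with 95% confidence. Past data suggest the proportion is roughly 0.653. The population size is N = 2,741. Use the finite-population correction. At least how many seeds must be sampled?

565

For a proportion with margin E = 0.035 at 95% confidence, z = 1.960.
n = p̂(1−p̂)(z/E)² = 0.653 × 0.347 × (1.960/0.035)² = 710.59 — call this n₀.
Finite-population correction with N = 2,741: n = n₀ / (1 + (n₀−1)/N) = 710.59 / 1.259 = 564.41
Round up: n = 565.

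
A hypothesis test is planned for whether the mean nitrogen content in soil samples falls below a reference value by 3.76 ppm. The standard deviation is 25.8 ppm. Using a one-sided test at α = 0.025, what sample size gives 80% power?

370

For a one-sample z-test, n = ((z_α + z_β)·σ/δ)².
z_α = 1.960 (one-sided α = 0.025); z_β = 0.842 (power 80% → β = 0.2).
n = (2.802 × 25.8 / 3.76)² = 369.66
Round up: n = 370.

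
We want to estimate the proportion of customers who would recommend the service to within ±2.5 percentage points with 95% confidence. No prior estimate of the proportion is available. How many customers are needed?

For a proportion with margin E = 0.025 at 95% confidence, z = 1.960.
With no prior estimate, use p = 0.5, which maximizes p(1−p) at 0.25.
n = 0.25 × (z/E)² = 0.25 × (1.960/0.025)² = 1536.64
Round up: n = 1537.

1537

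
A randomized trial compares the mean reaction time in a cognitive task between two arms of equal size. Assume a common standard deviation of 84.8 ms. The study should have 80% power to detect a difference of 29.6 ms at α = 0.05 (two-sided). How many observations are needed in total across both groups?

258 total

For two equal groups, n per group = 2·((z_{α/2} + z_β)·σ/δ)².
z_{α/2} = 1.960; z_β = 0.842 (power 80%).
n = 2 × (2.802 × 84.8 / 29.6)² = 2 × 64.44 = 128.88
Round up: n = 129 per group.
Total across both groups: 2 × 129 = 258.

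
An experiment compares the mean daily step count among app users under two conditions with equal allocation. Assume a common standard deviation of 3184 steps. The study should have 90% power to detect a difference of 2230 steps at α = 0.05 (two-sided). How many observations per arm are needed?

For two equal groups, n per group = 2·((z_{α/2} + z_β)·σ/δ)².
z_{α/2} = 1.960; z_β = 1.282 (power 90%).
n = 2 × (3.242 × 3184 / 2230)² = 2 × 21.43 = 42.86
Round up: n = 43 per group.

43 per group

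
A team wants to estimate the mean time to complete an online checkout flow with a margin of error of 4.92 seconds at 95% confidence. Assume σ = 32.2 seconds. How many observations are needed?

For a mean, the margin of error is E = z·σ/√n, so n = (zσ/E)².
At 95% confidence, z = 1.960.
n = (1.960 × 32.2 / 4.92)² = 164.55
Round up: n = 165.

165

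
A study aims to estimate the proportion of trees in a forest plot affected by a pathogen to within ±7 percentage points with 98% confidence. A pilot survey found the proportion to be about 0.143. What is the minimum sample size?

136

For a proportion with margin E = 0.07 at 98% confidence, z = 2.326.
n = p̂(1−p̂)(z/E)² = 0.143 × 0.857 × (2.326/0.07)² = 135.31
Round up: n = 136.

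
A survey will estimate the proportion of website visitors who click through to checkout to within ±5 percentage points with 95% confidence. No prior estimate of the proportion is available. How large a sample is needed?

For a proportion with margin E = 0.05 at 95% confidence, z = 1.960.
With no prior estimate, use p = 0.5, which maximizes p(1−p) at 0.25.
n = 0.25 × (z/E)² = 0.25 × (1.960/0.05)² = 384.16
Round up: n = 385.

n = 385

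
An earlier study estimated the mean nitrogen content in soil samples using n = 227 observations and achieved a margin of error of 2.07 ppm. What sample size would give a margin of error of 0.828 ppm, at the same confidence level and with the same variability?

n = 1419

Margin of error scales as 1/√n, so n₂ = n₁·(E₁/E₂)².
n₂ = 227 × (2.07/0.828)² = 227 × 6.25 = 1418.75
Round up: n₂ = 1419.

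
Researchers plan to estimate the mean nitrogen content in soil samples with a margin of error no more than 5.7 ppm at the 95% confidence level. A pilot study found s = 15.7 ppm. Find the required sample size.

For a mean, the margin of error is E = z·σ/√n, so n = (zσ/E)².
At 95% confidence, z = 1.960.
n = (1.960 × 15.7 / 5.7)² = 29.14
Round up: n = 30.

30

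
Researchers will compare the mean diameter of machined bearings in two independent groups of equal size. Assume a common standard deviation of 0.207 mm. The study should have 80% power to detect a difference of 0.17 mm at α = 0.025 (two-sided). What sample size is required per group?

For two equal groups, n per group = 2·((z_{α/2} + z_β)·σ/δ)².
z_{α/2} = 2.241; z_β = 0.842 (power 80%).
n = 2 × (3.083 × 0.207 / 0.17)² = 2 × 14.09 = 28.18
Round up: n = 29 per group.

29 per group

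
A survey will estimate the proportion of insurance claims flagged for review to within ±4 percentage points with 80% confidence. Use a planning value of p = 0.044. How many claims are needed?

For a proportion with margin E = 0.04 at 80% confidence, z = 1.282.
n = p̂(1−p̂)(z/E)² = 0.044 × 0.956 × (1.282/0.04)² = 43.21
Round up: n = 44.

44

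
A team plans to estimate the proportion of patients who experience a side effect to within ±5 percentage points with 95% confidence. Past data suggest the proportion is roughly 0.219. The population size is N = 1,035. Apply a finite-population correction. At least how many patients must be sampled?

For a proportion with margin E = 0.05 at 95% confidence, z = 1.960.
n = p̂(1−p̂)(z/E)² = 0.219 × 0.781 × (1.960/0.05)² = 262.83 — call this n₀.
Finite-population correction with N = 1,035: n = n₀ / (1 + (n₀−1)/N) = 262.83 / 1.253 = 209.76
Round up: n = 210.

n = 210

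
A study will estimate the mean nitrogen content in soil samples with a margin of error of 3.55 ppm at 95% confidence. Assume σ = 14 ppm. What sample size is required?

60

For a mean, the margin of error is E = z·σ/√n, so n = (zσ/E)².
At 95% confidence, z = 1.960.
n = (1.960 × 14 / 3.55)² = 59.75
Round up: n = 60.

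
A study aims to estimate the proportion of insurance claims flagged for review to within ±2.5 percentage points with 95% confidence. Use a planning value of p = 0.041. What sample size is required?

For a proportion with margin E = 0.025 at 95% confidence, z = 1.960.
n = p̂(1−p̂)(z/E)² = 0.041 × 0.959 × (1.960/0.025)² = 241.68
Round up: n = 242.

242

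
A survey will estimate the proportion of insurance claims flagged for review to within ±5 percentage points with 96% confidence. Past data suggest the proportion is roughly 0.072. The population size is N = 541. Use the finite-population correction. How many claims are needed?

94

For a proportion with margin E = 0.05 at 96% confidence, z = 2.054.
n = p̂(1−p̂)(z/E)² = 0.072 × 0.928 × (2.054/0.05)² = 112.76 — call this n₀.
Finite-population correction with N = 541: n = n₀ / (1 + (n₀−1)/N) = 112.76 / 1.207 = 93.42
Round up: n = 94.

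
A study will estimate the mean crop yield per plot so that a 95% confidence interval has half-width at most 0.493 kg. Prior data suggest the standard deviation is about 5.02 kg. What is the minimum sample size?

399

For a mean, the margin of error is E = z·σ/√n, so n = (zσ/E)².
At 95% confidence, z = 1.960.
n = (1.960 × 5.02 / 0.493)² = 398.31
Round up: n = 399.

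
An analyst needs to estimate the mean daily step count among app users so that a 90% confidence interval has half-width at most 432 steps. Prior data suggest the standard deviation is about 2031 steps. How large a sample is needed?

n = 60

For a mean, the margin of error is E = z·σ/√n, so n = (zσ/E)².
At 90% confidence, z = 1.645.
n = (1.645 × 2031 / 432)² = 59.81
Round up: n = 60.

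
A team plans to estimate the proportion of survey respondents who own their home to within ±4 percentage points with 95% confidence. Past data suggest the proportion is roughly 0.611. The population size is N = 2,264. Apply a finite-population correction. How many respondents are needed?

For a proportion with margin E = 0.04 at 95% confidence, z = 1.960.
n = p̂(1−p̂)(z/E)² = 0.611 × 0.389 × (1.960/0.04)² = 570.67 — call this n₀.
Finite-population correction with N = 2,264: n = n₀ / (1 + (n₀−1)/N) = 570.67 / 1.252 = 455.81
Round up: n = 456.

456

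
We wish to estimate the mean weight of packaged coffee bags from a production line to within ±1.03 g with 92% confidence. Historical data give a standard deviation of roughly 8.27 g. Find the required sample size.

For a mean, the margin of error is E = z·σ/√n, so n = (zσ/E)².
At 92% confidence, z = 1.751.
n = (1.751 × 8.27 / 1.03)² = 197.66
Round up: n = 198.

198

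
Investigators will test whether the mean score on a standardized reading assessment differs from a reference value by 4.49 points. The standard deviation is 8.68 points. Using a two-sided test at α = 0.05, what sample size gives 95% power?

For a one-sample z-test, n = ((z_{α/2} + z_β)·σ/δ)².
z_{α/2} = 1.960 (two-sided α = 0.05); z_β = 1.645 (power 95% → β = 0.05).
n = (3.605 × 8.68 / 4.49)² = 48.57
Round up: n = 49.

n = 49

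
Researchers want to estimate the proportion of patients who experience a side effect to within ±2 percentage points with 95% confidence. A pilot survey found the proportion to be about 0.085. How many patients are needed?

For a proportion with margin E = 0.02 at 95% confidence, z = 1.960.
n = p̂(1−p̂)(z/E)² = 0.085 × 0.915 × (1.960/0.02)² = 746.95
Round up: n = 747.

747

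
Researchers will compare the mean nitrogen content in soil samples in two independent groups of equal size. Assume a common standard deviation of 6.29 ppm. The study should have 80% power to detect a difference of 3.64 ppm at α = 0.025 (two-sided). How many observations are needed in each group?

57 per group

For two equal groups, n per group = 2·((z_{α/2} + z_β)·σ/δ)².
z_{α/2} = 2.241; z_β = 0.842 (power 80%).
n = 2 × (3.083 × 6.29 / 3.64)² = 2 × 28.38 = 56.76
Round up: n = 57 per group.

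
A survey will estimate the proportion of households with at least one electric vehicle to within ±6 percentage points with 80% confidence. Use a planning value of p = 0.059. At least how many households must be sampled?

26

For a proportion with margin E = 0.06 at 80% confidence, z = 1.282.
n = p̂(1−p̂)(z/E)² = 0.059 × 0.941 × (1.282/0.06)² = 25.35
Round up: n = 26.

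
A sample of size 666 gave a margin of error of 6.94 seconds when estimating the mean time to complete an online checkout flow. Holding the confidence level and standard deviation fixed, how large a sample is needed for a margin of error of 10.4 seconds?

297

Margin of error scales as 1/√n, so n₂ = n₁·(E₁/E₂)².
n₂ = 666 × (6.94/10.4)² = 666 × 0.4453 = 296.57
Round up: n₂ = 297.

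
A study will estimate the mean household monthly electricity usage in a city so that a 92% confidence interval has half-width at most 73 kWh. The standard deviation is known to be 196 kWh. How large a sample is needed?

For a mean, the margin of error is E = z·σ/√n, so n = (zσ/E)².
At 92% confidence, z = 1.751.
n = (1.751 × 196 / 73)² = 22.10
Round up: n = 23.

23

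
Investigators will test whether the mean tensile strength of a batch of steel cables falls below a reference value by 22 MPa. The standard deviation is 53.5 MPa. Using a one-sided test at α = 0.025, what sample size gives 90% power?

For a one-sample z-test, n = ((z_α + z_β)·σ/δ)².
z_α = 1.960 (one-sided α = 0.025); z_β = 1.282 (power 90% → β = 0.1).
n = (3.242 × 53.5 / 22)² = 62.16
Round up: n = 63.

63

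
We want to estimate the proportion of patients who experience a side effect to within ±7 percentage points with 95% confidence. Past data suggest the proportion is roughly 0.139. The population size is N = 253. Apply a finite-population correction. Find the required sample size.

69

For a proportion with margin E = 0.07 at 95% confidence, z = 1.960.
n = p̂(1−p̂)(z/E)² = 0.139 × 0.861 × (1.960/0.07)² = 93.83 — call this n₀.
Finite-population correction with N = 253: n = n₀ / (1 + (n₀−1)/N) = 93.83 / 1.367 = 68.64
Round up: n = 69.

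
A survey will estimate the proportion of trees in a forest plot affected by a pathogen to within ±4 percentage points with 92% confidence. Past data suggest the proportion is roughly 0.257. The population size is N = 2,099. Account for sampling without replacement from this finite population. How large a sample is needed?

For a proportion with margin E = 0.04 at 92% confidence, z = 1.751.
n = p̂(1−p̂)(z/E)² = 0.257 × 0.743 × (1.751/0.04)² = 365.91 — call this n₀.
Finite-population correction with N = 2,099: n = n₀ / (1 + (n₀−1)/N) = 365.91 / 1.174 = 311.68
Round up: n = 312.

312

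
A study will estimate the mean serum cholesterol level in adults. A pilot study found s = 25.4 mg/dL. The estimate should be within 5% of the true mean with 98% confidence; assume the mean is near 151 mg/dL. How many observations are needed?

For a mean, the margin of error is E = z·σ/√n, so n = (zσ/E)².
At 98% confidence, z = 2.326.
E = 5% of 151 = 7.55 mg/dL.
n = (2.326 × 25.4 / 7.55)² = 61.23
Round up: n = 62.

n = 62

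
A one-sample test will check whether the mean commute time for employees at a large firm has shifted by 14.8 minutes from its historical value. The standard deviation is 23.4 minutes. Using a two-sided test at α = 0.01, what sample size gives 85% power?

For a one-sample z-test, n = ((z_{α/2} + z_β)·σ/δ)².
z_{α/2} = 2.576 (two-sided α = 0.01); z_β = 1.036 (power 85% → β = 0.15).
n = (3.612 × 23.4 / 14.8)² = 32.61
Round up: n = 33.

33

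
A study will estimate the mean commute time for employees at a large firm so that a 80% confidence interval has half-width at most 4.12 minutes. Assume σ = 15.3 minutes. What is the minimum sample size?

For a mean, the margin of error is E = z·σ/√n, so n = (zσ/E)².
At 80% confidence, z = 1.282.
n = (1.282 × 15.3 / 4.12)² = 22.67
Round up: n = 23.

23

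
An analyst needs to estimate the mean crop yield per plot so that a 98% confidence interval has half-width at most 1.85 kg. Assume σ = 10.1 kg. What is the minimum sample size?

162

For a mean, the margin of error is E = z·σ/√n, so n = (zσ/E)².
At 98% confidence, z = 2.326.
n = (2.326 × 10.1 / 1.85)² = 161.26
Round up: n = 162.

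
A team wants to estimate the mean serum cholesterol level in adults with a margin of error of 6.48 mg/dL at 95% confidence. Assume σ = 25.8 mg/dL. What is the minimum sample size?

For a mean, the margin of error is E = z·σ/√n, so n = (zσ/E)².
At 95% confidence, z = 1.960.
n = (1.960 × 25.8 / 6.48)² = 60.90
Round up: n = 61.

61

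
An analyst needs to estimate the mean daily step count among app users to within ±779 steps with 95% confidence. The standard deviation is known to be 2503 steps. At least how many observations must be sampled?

40

For a mean, the margin of error is E = z·σ/√n, so n = (zσ/E)².
At 95% confidence, z = 1.960.
n = (1.960 × 2503 / 779)² = 39.66
Round up: n = 40.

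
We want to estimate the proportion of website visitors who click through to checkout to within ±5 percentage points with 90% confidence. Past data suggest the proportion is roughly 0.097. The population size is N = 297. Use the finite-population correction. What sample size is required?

73

For a proportion with margin E = 0.05 at 90% confidence, z = 1.645.
n = p̂(1−p̂)(z/E)² = 0.097 × 0.903 × (1.645/0.05)² = 94.81 — call this n₀.
Finite-population correction with N = 297: n = n₀ / (1 + (n₀−1)/N) = 94.81 / 1.316 = 72.04
Round up: n = 73.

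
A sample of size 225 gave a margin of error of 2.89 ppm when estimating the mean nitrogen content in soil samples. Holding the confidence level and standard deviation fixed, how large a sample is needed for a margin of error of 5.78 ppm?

n = 57

Margin of error scales as 1/√n, so n₂ = n₁·(E₁/E₂)².
n₂ = 225 × (2.89/5.78)² = 225 × 0.25 = 56.25
Round up: n₂ = 57.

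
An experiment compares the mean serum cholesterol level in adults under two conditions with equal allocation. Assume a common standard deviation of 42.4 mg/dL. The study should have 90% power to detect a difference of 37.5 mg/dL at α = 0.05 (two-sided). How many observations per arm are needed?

For two equal groups, n per group = 2·((z_{α/2} + z_β)·σ/δ)².
z_{α/2} = 1.960; z_β = 1.282 (power 90%).
n = 2 × (3.242 × 42.4 / 37.5)² = 2 × 13.44 = 26.88
Round up: n = 27 per group.

27 per group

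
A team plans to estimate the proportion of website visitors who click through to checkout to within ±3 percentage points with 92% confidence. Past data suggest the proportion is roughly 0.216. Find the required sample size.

577

For a proportion with margin E = 0.03 at 92% confidence, z = 1.751.
n = p̂(1−p̂)(z/E)² = 0.216 × 0.784 × (1.751/0.03)² = 576.90
Round up: n = 577.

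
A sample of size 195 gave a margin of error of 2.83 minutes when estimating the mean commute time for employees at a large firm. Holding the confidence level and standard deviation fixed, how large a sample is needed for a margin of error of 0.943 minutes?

1757

Margin of error scales as 1/√n, so n₂ = n₁·(E₁/E₂)².
n₂ = 195 × (2.83/0.943)² = 195 × 9.006 = 1756.17
Round up: n₂ = 1757.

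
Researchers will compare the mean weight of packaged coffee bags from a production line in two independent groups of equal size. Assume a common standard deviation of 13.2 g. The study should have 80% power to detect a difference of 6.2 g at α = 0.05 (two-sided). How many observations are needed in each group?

For two equal groups, n per group = 2·((z_{α/2} + z_β)·σ/δ)².
z_{α/2} = 1.960; z_β = 0.842 (power 80%).
n = 2 × (2.802 × 13.2 / 6.2)² = 2 × 35.59 = 71.18
Round up: n = 72 per group.

72 per group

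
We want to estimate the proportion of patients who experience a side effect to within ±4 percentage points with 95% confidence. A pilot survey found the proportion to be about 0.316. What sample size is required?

n = 519

For a proportion with margin E = 0.04 at 95% confidence, z = 1.960.
n = p̂(1−p̂)(z/E)² = 0.316 × 0.684 × (1.960/0.04)² = 518.96
Round up: n = 519.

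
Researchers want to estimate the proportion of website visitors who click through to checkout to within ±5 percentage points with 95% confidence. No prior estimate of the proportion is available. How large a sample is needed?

For a proportion with margin E = 0.05 at 95% confidence, z = 1.960.
With no prior estimate, use p = 0.5, which maximizes p(1−p) at 0.25.
n = 0.25 × (z/E)² = 0.25 × (1.960/0.05)² = 384.16
Round up: n = 385.

n = 385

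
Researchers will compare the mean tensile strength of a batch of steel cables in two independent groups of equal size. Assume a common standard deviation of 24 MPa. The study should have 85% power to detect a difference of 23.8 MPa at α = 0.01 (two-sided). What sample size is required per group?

27 per group

For two equal groups, n per group = 2·((z_{α/2} + z_β)·σ/δ)².
z_{α/2} = 2.576; z_β = 1.036 (power 85%).
n = 2 × (3.612 × 24 / 23.8)² = 2 × 13.27 = 26.54
Round up: n = 27 per group.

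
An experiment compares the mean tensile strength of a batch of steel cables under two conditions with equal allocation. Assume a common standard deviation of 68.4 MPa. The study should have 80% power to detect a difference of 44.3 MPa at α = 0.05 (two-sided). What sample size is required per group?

For two equal groups, n per group = 2·((z_{α/2} + z_β)·σ/δ)².
z_{α/2} = 1.960; z_β = 0.842 (power 80%).
n = 2 × (2.802 × 68.4 / 44.3)² = 2 × 18.72 = 37.44
Round up: n = 38 per group.

38 per group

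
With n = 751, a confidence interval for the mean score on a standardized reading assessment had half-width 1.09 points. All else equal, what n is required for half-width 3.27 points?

Margin of error scales as 1/√n, so n₂ = n₁·(E₁/E₂)².
n₂ = 751 × (1.09/3.27)² = 751 × 0.1111 = 83.44
Round up: n₂ = 84.

84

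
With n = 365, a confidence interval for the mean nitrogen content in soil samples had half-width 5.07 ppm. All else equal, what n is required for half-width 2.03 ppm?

2277

Margin of error scales as 1/√n, so n₂ = n₁·(E₁/E₂)².
n₂ = 365 × (5.07/2.03)² = 365 × 6.238 = 2276.87
Round up: n₂ = 2277.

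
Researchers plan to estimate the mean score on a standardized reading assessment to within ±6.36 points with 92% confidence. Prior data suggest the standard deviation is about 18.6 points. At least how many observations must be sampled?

For a mean, the margin of error is E = z·σ/√n, so n = (zσ/E)².
At 92% confidence, z = 1.751.
n = (1.751 × 18.6 / 6.36)² = 26.22
Round up: n = 27.

n = 27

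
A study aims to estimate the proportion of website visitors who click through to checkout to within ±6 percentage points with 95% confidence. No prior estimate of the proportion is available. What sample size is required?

For a proportion with margin E = 0.06 at 95% confidence, z = 1.960.
With no prior estimate, use p = 0.5, which maximizes p(1−p) at 0.25.
n = 0.25 × (z/E)² = 0.25 × (1.960/0.06)² = 266.78
Round up: n = 267.

267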